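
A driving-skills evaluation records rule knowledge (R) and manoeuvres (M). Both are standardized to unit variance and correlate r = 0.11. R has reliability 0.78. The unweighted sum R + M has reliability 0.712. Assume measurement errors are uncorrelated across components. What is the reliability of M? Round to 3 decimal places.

0.581

Var(R+M) = 2 + 2·0.11 = 2.220.
True-score variance = ρ_R + ρ_M + 2·0.11, so 0.712 = (0.78 + ρ_M + 0.22) / 2.220.
ρ_M = 0.712·2.220 − 0.78 − 0.22 = 0.581.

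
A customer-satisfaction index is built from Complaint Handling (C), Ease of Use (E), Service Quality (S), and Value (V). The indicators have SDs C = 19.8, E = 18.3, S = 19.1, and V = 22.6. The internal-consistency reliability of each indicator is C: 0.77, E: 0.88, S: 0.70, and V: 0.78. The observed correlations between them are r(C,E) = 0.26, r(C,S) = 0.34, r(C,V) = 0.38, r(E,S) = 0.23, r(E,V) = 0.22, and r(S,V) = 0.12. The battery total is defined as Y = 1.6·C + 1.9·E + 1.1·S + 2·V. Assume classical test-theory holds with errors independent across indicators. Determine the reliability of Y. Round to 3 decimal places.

0.881

Var(Y) = 1.6²·19.8² + 1.9²·18.3² + 1.1²·19.1² + 2²·22.6² + 2·[3.04·19.8·18.3·0.26 + 1.76·19.8·19.1·0.34 + 3.2·19.8·22.6·0.38 + 2.09·18.3·19.1·0.23 + 3.8·18.3·22.6·0.22 + 2.2·19.1·22.6·0.12] = 4697.04 + 3369.12 = 8066.16.
With uncorrelated errors the cross-covariances are all true-score covariance, so they carry over unchanged; only the diagonal terms shrink to ρᵢσᵢ².
True-score variance = [1.6²·19.8²·0.77 + 1.9²·18.3²·0.88 + 1.1²·19.1²·0.70 + 2²·22.6²·0.78] + 3369.12 = 3739.23 + 3369.12 = 7108.36.
Reliability = 7108.36 / 8066.16 = 0.881.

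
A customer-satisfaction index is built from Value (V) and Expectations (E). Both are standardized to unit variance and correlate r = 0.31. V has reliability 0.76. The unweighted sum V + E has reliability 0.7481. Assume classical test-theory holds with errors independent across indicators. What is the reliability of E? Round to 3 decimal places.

0.580

Var(V+E) = 2 + 2·0.31 = 2.620.
True-score variance = ρ_V + ρ_E + 2·0.31, so 0.7481 = (0.76 + ρ_E + 0.62) / 2.620.
ρ_E = 0.7481·2.620 − 0.76 − 0.62 = 0.580.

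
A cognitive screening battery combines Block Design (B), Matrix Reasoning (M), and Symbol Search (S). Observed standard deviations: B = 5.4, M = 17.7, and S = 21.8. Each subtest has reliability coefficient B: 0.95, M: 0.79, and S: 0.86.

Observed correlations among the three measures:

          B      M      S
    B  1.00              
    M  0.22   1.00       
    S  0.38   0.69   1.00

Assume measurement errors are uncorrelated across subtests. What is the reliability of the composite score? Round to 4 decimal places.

0.9097

Var(B+M+S) = 5.4² + 17.7² + 21.8² + 2·[5.4·17.7·0.22 + 5.4·21.8·0.38 + 17.7·21.8·0.69] = 817.69 + 664.009 = 1481.7.
Under uncorrelated errors the observed covariances equal the true-score covariances, so only the own-variance terms attenuate.
True-score variance = [5.4²·0.95 + 17.7²·0.79 + 21.8²·0.86] + 664.009 = 683.907 + 664.009 = 1347.92.
Reliability = 1347.92 / 1481.7 = 0.9097.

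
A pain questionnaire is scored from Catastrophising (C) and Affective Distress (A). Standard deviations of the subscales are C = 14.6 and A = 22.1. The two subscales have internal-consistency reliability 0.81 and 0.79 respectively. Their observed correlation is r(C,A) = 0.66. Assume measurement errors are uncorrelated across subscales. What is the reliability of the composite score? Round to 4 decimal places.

Var(C+A) = 14.6² + 22.1² + 2·[14.6·22.1·0.66] = 701.57 + 425.911 = 1127.48.
Because errors are independent across components, Cov(Tᵢ,Tⱼ) = Cov(Xᵢ,Xⱼ); the off-diagonal part of the true-score variance is the same as above.
True-score variance = [14.6²·0.81 + 22.1²·0.79] + 425.911 = 558.504 + 425.911 = 984.415.
Reliability = 984.415 / 1127.48 = 0.8731.

0.8731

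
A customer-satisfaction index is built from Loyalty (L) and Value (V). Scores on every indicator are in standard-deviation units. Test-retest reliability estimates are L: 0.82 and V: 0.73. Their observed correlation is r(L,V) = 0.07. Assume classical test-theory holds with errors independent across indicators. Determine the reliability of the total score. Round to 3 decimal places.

0.790

Var(L+V) = 2 + 2·[0.07] = 2 + 0.14 = 2.14.
With uncorrelated errors the cross-covariances are all true-score covariance, so they carry over unchanged; only the diagonal terms shrink to ρᵢσᵢ².
True-score variance = [0.82 + 0.73] + 0.14 = 1.55 + 0.14 = 1.69.
Reliability = 1.69 / 2.14 = 0.790.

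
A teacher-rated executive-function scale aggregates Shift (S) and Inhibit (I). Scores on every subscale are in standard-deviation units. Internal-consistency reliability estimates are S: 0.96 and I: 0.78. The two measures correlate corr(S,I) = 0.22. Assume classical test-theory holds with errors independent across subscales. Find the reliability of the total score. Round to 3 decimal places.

Var(S+I) = 2 + 2·[0.22] = 2 + 0.44 = 2.44.
With uncorrelated errors the cross-covariances are all true-score covariance, so they carry over unchanged; only the diagonal terms shrink to ρᵢσᵢ².
True-score variance = [0.96 + 0.78] + 0.44 = 1.74 + 0.44 = 2.18.
Reliability = 2.18 / 2.44 = 0.893.

0.893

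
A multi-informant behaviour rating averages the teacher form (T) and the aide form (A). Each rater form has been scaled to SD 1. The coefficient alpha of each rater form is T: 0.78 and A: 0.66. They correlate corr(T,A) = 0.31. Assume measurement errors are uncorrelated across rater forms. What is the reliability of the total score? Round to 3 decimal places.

0.786

Var(T+A) = 2 + 2·[0.31] = 2 + 0.62 = 2.62.
With uncorrelated errors the cross-covariances are all true-score covariance, so they carry over unchanged; only the diagonal terms shrink to ρᵢσᵢ².
True-score variance = [0.78 + 0.66] + 0.62 = 1.44 + 0.62 = 2.06.
Reliability = 2.06 / 2.62 = 0.786.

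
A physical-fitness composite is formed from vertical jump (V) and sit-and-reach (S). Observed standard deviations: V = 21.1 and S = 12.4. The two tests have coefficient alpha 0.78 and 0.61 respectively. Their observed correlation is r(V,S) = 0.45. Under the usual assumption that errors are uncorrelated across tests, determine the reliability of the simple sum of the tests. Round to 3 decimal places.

Var(V+S) = 21.1² + 12.4² + 2·[21.1·12.4·0.45] = 598.97 + 235.476 = 834.446.
Under uncorrelated errors the observed covariances equal the true-score covariances, so only the own-variance terms attenuate.
True-score variance = [21.1²·0.78 + 12.4²·0.61] + 235.476 = 441.057 + 235.476 = 676.533.
Reliability = 676.533 / 834.446 = 0.811.

0.811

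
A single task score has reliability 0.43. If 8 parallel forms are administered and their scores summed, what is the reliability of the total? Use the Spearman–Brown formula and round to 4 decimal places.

ρ_k = kρ / (1 + (k−1)ρ) = 8·0.43 / (1 + 7·0.43) = 3.440 / 4.010 = 0.8579.

0.8579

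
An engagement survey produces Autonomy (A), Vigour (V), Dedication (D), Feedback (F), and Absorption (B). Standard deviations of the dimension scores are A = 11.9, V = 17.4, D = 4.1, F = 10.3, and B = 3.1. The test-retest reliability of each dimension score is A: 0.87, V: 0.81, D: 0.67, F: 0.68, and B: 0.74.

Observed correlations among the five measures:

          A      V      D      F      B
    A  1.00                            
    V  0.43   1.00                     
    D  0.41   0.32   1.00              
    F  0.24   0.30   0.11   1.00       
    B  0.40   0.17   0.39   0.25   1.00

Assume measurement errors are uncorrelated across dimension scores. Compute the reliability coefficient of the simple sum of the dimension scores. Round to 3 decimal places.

Var(A+V+D+F+B) = 11.9² + 17.4² + 4.1² + 10.3² + 3.1² + 2·[11.9·17.4·0.43 + 11.9·4.1·0.41 + 11.9·10.3·0.24 + 11.9·3.1·0.40 + 17.4·4.1·0.32 + 17.4·10.3·0.30 + 17.4·3.1·0.17 + 4.1·10.3·0.11 + 4.1·3.1·0.39 + 10.3·3.1·0.25] = 576.88 + 513.124 = 1090.
With uncorrelated errors the cross-covariances are all true-score covariance, so they carry over unchanged; only the diagonal terms shrink to ρᵢσᵢ².
True-score variance = [11.9²·0.87 + 17.4²·0.81 + 4.1²·0.67 + 10.3²·0.68 + 3.1²·0.74] + 513.124 = 458.952 + 513.124 = 972.075.
Reliability = 972.075 / 1090 = 0.892.

0.892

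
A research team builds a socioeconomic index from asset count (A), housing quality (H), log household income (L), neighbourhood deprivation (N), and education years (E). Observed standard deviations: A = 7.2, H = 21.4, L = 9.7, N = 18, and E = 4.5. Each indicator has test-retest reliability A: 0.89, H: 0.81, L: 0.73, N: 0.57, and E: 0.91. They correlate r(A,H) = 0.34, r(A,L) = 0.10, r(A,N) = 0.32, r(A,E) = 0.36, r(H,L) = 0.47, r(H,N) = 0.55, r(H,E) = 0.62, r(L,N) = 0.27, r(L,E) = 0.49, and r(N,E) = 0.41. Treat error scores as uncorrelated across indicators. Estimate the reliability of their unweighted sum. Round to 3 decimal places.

0.877

Var(A+H+L+N+E) = 7.2² + 21.4² + 9.7² + 18² + 4.5² + 2·[7.2·21.4·0.34 + 7.2·9.7·0.10 + 7.2·18·0.32 + 7.2·4.5·0.36 + 21.4·9.7·0.47 + 21.4·18·0.55 + 21.4·4.5·0.62 + 9.7·18·0.27 + 9.7·4.5·0.49 + 18·4.5·0.41] = 948.14 + 1166.75 = 2114.89.
Because errors are independent across components, Cov(Tᵢ,Tⱼ) = Cov(Xᵢ,Xⱼ); the off-diagonal part of the true-score variance is the same as above.
True-score variance = [7.2²·0.89 + 21.4²·0.81 + 9.7²·0.73 + 18²·0.57 + 4.5²·0.91] + 1166.75 = 688.878 + 1166.75 = 1855.63.
Reliability = 1855.63 / 2114.89 = 0.877.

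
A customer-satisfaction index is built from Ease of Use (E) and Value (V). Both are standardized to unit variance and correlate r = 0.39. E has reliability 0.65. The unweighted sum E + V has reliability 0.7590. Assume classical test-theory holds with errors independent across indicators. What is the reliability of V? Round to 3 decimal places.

0.680

Var(E+V) = 2 + 2·0.39 = 2.780.
True-score variance = ρ_E + ρ_V + 2·0.39, so 0.7590 = (0.65 + ρ_V + 0.78) / 2.780.
ρ_V = 0.7590·2.780 − 0.65 − 0.78 = 0.680.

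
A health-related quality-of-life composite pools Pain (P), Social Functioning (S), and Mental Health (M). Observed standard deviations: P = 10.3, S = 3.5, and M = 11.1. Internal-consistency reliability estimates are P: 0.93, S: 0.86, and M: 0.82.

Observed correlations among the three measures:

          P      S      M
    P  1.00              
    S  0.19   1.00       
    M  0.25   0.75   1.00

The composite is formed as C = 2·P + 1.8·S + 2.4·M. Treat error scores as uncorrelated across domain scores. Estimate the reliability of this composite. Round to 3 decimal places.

Var(C) = 2²·10.3² + 1.8²·3.5² + 2.4²·11.1² + 2·[3.6·10.3·3.5·0.19 + 4.8·10.3·11.1·0.25 + 4.32·3.5·11.1·0.75] = 1173.74 + 575.456 = 1749.2.
With uncorrelated errors the cross-covariances are all true-score covariance, so they carry over unchanged; only the diagonal terms shrink to ρᵢσᵢ².
True-score variance = [2²·10.3²·0.93 + 1.8²·3.5²·0.86 + 2.4²·11.1²·0.82] + 575.456 = 1010.73 + 575.456 = 1586.19.
Reliability = 1586.19 / 1749.2 = 0.907.

0.907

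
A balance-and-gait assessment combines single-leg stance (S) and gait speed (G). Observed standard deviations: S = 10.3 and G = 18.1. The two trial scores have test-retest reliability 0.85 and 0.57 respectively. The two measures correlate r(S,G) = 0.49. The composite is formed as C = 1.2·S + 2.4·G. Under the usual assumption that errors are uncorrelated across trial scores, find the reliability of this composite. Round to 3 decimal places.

Var(C) = 1.2²·10.3² + 2.4²·18.1² + 2·[2.88·10.3·18.1·0.49] = 2039.8 + 526.18 = 2565.98.
Because errors are independent across components, Cov(Tᵢ,Tⱼ) = Cov(Xᵢ,Xⱼ); the off-diagonal part of the true-score variance is the same as above.
True-score variance = [1.2²·10.3²·0.85 + 2.4²·18.1²·0.57] + 526.18 = 1205.46 + 526.18 = 1731.64.
Reliability = 1731.64 / 2565.98 = 0.675.

0.675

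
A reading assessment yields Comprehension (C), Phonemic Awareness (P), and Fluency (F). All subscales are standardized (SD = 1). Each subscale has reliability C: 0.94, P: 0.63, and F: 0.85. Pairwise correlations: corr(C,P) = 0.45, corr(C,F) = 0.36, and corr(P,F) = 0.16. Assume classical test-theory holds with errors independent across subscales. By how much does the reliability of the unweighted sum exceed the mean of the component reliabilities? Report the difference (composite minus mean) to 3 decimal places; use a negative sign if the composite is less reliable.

Var(sum) = 3 + 1.94 = 4.94; true-score variance = 2.42 + 1.94 = 4.36; composite reliability = 0.8826.
Mean component reliability = 0.8067.
Difference = 0.8826 − 0.8067 = 0.076.

0.076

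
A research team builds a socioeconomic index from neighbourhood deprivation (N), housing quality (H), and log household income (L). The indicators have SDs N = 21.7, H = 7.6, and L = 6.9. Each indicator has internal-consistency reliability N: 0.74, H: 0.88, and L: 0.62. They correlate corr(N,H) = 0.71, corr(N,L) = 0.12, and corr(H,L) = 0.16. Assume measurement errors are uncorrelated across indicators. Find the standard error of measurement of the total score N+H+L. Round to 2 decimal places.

Var(total) = 576.26 + 286.902 = 863.162.
True-score variance = 428.806 + 286.902 = 715.708, so reliability = 0.8292.
Error variance = 863.162 − 715.708 = 147.454; SEM = √147.454 = 12.14.

12.14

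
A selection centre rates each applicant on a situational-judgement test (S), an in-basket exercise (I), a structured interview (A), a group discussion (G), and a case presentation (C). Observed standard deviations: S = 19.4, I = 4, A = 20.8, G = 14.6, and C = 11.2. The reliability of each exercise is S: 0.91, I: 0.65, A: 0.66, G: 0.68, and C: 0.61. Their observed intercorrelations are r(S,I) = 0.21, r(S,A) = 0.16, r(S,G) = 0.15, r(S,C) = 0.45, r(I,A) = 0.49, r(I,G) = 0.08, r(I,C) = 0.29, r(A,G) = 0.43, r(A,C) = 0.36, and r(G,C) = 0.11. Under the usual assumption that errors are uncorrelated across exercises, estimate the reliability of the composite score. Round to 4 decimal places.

Var(S+I+A+G+C) = 19.4² + 4² + 20.8² + 14.6² + 11.2² + 2·[19.4·4·0.21 + 19.4·20.8·0.16 + 19.4·14.6·0.15 + 19.4·11.2·0.45 + 4·20.8·0.49 + 4·14.6·0.08 + 4·11.2·0.29 + 20.8·14.6·0.43 + 20.8·11.2·0.36 + 14.6·11.2·0.11] = 1163.6 + 1023.98 = 2187.58.
Under uncorrelated errors the observed covariances equal the true-score covariances, so only the own-variance terms attenuate.
True-score variance = [19.4²·0.91 + 4²·0.65 + 20.8²·0.66 + 14.6²·0.68 + 11.2²·0.61] + 1023.98 = 859.897 + 1023.98 = 1883.87.
Reliability = 1883.87 / 2187.58 = 0.8612.

0.8612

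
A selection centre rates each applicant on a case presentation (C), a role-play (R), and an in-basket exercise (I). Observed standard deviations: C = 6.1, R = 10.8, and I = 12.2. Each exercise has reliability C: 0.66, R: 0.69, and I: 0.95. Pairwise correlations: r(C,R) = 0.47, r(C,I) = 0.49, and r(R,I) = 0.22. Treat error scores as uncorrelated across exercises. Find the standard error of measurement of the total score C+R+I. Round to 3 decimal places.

7.500

Var(total) = 302.69 + 192.833 = 495.523.
True-score variance = 246.438 + 192.833 = 439.271, so reliability = 0.8865.
Error variance = 495.523 − 439.271 = 56.2518; SEM = √56.2518 = 7.500.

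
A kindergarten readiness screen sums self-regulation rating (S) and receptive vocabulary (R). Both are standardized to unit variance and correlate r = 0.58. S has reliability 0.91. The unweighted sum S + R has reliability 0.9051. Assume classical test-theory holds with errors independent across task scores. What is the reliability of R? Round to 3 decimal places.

0.790

Var(S+R) = 2 + 2·0.58 = 3.160.
True-score variance = ρ_S + ρ_R + 2·0.58, so 0.9051 = (0.91 + ρ_R + 1.16) / 3.160.
ρ_R = 0.9051·3.160 − 0.91 − 1.16 = 0.790.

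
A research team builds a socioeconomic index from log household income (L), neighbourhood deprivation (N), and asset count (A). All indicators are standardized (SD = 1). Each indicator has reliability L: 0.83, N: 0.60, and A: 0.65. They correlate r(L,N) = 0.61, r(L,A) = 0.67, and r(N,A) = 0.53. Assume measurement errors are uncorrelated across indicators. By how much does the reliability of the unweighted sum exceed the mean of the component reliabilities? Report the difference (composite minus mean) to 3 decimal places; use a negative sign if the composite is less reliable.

0.168

Var(sum) = 3 + 3.62 = 6.62; true-score variance = 2.08 + 3.62 = 5.7; composite reliability = 0.8610.
Mean component reliability = 0.6933.
Difference = 0.8610 − 0.6933 = 0.168.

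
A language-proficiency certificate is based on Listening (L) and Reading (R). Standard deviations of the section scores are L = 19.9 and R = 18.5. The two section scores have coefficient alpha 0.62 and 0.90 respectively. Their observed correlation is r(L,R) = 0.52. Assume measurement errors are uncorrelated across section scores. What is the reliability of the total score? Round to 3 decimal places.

0.835

Var(L+R) = 19.9² + 18.5² + 2·[19.9·18.5·0.52] = 738.26 + 382.876 = 1121.14.
Under uncorrelated errors the observed covariances equal the true-score covariances, so only the own-variance terms attenuate.
True-score variance = [19.9²·0.62 + 18.5²·0.90] + 382.876 = 553.551 + 382.876 = 936.427.
Reliability = 936.427 / 1121.14 = 0.835.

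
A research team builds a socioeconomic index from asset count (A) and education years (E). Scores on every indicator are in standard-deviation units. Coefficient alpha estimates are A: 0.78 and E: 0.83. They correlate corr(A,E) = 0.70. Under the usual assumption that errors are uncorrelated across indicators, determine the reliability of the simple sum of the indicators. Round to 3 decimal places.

Var(A+E) = 2 + 2·[0.70] = 2 + 1.4 = 3.4.
With uncorrelated errors the cross-covariances are all true-score covariance, so they carry over unchanged; only the diagonal terms shrink to ρᵢσᵢ².
True-score variance = [0.78 + 0.83] + 1.4 = 1.61 + 1.4 = 3.01.
Reliability = 3.01 / 3.4 = 0.885.

0.885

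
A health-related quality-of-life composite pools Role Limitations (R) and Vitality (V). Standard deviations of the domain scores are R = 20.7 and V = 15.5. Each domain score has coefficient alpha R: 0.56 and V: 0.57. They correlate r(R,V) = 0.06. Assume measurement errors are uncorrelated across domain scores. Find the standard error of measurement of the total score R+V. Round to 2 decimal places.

17.08

Var(total) = 668.74 + 38.502 = 707.242.
True-score variance = 376.897 + 38.502 = 415.399, so reliability = 0.5874.
Error variance = 707.242 − 415.399 = 291.843; SEM = √291.843 = 17.08.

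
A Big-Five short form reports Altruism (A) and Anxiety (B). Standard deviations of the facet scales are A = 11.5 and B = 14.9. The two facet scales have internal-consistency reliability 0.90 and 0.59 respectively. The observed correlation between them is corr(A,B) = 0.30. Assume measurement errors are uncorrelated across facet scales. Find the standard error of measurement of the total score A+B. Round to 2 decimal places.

Var(total) = 354.26 + 102.81 = 457.07.
True-score variance = 250.011 + 102.81 = 352.821, so reliability = 0.7719.
Error variance = 457.07 − 352.821 = 104.249; SEM = √104.249 = 10.21.

10.21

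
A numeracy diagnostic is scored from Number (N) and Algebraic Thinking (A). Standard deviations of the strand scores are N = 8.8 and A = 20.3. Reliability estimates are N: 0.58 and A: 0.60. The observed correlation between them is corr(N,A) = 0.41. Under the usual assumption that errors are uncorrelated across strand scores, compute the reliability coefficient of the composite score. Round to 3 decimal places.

Var(N+A) = 8.8² + 20.3² + 2·[8.8·20.3·0.41] = 489.53 + 146.485 = 636.015.
Because errors are independent across components, Cov(Tᵢ,Tⱼ) = Cov(Xᵢ,Xⱼ); the off-diagonal part of the true-score variance is the same as above.
True-score variance = [8.8²·0.58 + 20.3²·0.60] + 146.485 = 292.169 + 146.485 = 438.654.
Reliability = 438.654 / 636.015 = 0.690.

0.690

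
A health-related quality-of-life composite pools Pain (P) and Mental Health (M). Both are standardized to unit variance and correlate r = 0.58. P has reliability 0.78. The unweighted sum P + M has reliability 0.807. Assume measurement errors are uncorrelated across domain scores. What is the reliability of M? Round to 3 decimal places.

Var(P+M) = 2 + 2·0.58 = 3.160.
True-score variance = ρ_P + ρ_M + 2·0.58, so 0.807 = (0.78 + ρ_M + 1.16) / 3.160.
ρ_M = 0.807·3.160 − 0.78 − 1.16 = 0.610.

0.610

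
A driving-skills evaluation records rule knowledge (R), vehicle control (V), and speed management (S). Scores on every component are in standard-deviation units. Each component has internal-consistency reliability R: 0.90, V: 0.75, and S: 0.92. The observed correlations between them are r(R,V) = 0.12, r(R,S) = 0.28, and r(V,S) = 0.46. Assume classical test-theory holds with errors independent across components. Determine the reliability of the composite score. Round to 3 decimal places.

0.909

Var(R+V+S) = 3 + 2·[0.12 + 0.28 + 0.46] = 3 + 1.72 = 4.72.
With uncorrelated errors the cross-covariances are all true-score covariance, so they carry over unchanged; only the diagonal terms shrink to ρᵢσᵢ².
True-score variance = [0.90 + 0.75 + 0.92] + 1.72 = 2.57 + 1.72 = 4.29.
Reliability = 4.29 / 4.72 = 0.909.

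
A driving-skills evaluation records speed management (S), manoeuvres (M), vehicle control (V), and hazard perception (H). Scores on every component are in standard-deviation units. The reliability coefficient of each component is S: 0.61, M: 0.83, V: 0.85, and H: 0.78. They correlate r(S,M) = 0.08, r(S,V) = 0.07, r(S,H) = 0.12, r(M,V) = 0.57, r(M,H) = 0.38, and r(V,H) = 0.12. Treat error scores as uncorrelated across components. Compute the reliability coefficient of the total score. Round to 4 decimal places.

0.8608

Var(S+M+V+H) = 4 + 2·[0.08 + 0.07 + 0.12 + 0.57 + 0.38 + 0.12] = 4 + 2.68 = 6.68.
Under uncorrelated errors the observed covariances equal the true-score covariances, so only the own-variance terms attenuate.
True-score variance = [0.61 + 0.83 + 0.85 + 0.78] + 2.68 = 3.07 + 2.68 = 5.75.
Reliability = 5.75 / 6.68 = 0.8608.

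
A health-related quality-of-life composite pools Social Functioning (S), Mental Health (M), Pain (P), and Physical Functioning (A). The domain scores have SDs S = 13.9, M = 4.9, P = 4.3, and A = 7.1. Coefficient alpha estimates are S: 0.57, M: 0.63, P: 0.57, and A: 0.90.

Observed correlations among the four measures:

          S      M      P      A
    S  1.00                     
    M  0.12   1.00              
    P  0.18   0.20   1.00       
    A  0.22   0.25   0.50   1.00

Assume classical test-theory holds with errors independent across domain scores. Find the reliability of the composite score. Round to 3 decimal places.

0.752

Var(S+M+P+A) = 13.9² + 4.9² + 4.3² + 7.1² + 2·[13.9·4.9·0.12 + 13.9·4.3·0.18 + 13.9·7.1·0.22 + 4.9·4.3·0.20 + 4.9·7.1·0.25 + 4.3·7.1·0.50] = 286.12 + 137.64 = 423.76.
Under uncorrelated errors the observed covariances equal the true-score covariances, so only the own-variance terms attenuate.
True-score variance = [13.9²·0.57 + 4.9²·0.63 + 4.3²·0.57 + 7.1²·0.90] + 137.64 = 181.164 + 137.64 = 318.804.
Reliability = 318.804 / 423.76 = 0.752.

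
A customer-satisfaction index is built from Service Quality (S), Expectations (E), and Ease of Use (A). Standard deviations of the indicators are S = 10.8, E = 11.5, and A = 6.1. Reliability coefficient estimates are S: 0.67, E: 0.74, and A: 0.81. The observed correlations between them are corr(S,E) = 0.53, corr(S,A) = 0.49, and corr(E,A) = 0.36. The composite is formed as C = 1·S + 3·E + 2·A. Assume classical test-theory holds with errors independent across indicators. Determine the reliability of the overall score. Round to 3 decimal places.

Var(C) = 10.8² + 3²·11.5² + 2²·6.1² + 2·[3·10.8·11.5·0.53 + 2·10.8·6.1·0.49 + 6·11.5·6.1·0.36] = 1455.73 + 827.129 = 2282.86.
Under uncorrelated errors the observed covariances equal the true-score covariances, so only the own-variance terms attenuate.
True-score variance = [10.8²·0.67 + 3²·11.5²·0.74 + 2²·6.1²·0.81] + 827.129 = 1079.49 + 827.129 = 1906.62.
Reliability = 1906.62 / 2282.86 = 0.835.

0.835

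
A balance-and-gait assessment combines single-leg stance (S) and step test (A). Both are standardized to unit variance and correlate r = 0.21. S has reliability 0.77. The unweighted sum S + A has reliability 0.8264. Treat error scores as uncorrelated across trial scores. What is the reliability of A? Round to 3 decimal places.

0.810

Var(S+A) = 2 + 2·0.21 = 2.420.
True-score variance = ρ_S + ρ_A + 2·0.21, so 0.8264 = (0.77 + ρ_A + 0.42) / 2.420.
ρ_A = 0.8264·2.420 − 0.77 − 0.42 = 0.810.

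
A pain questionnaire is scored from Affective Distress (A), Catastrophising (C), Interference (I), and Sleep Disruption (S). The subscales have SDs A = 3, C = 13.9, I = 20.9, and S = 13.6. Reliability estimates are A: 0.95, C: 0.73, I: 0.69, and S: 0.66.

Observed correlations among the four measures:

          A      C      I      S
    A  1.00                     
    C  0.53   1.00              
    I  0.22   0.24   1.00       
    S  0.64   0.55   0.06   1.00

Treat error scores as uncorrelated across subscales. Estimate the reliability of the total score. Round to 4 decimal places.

Var(A+C+I+S) = 3² + 13.9² + 20.9² + 13.6² + 2·[3·13.9·0.53 + 3·20.9·0.22 + 3·13.6·0.64 + 13.9·20.9·0.24 + 13.9·13.6·0.55 + 20.9·13.6·0.06] = 823.98 + 505.512 = 1329.49.
Under uncorrelated errors the observed covariances equal the true-score covariances, so only the own-variance terms attenuate.
True-score variance = [3²·0.95 + 13.9²·0.73 + 20.9²·0.69 + 13.6²·0.66] + 505.512 = 573.066 + 505.512 = 1078.58.
Reliability = 1078.58 / 1329.49 = 0.8113.

0.8113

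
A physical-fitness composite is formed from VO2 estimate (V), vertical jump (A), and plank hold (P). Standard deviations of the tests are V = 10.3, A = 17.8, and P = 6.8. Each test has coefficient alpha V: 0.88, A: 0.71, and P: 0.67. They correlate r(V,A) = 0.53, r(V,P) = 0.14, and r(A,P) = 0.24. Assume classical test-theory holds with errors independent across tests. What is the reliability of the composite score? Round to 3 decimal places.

0.838

Var(V+A+P) = 10.3² + 17.8² + 6.8² + 2·[10.3·17.8·0.53 + 10.3·6.8·0.14 + 17.8·6.8·0.24] = 469.17 + 272.051 = 741.221.
With uncorrelated errors the cross-covariances are all true-score covariance, so they carry over unchanged; only the diagonal terms shrink to ρᵢσᵢ².
True-score variance = [10.3²·0.88 + 17.8²·0.71 + 6.8²·0.67] + 272.051 = 349.296 + 272.051 = 621.347.
Reliability = 621.347 / 741.221 = 0.838.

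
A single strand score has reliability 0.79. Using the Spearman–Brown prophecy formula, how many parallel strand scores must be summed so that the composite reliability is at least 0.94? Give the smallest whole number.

k ≥ ρ*(1−ρ₁)/(ρ₁(1−ρ*)) = 0.94·0.21 / (0.79·0.06) = 4.165.
Smallest integer k = 5.

5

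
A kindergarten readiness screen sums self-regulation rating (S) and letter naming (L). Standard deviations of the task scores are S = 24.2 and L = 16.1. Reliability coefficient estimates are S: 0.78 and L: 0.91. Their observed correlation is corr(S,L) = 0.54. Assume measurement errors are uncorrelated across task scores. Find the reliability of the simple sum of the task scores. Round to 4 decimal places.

0.8798

Var(S+L) = 24.2² + 16.1² + 2·[24.2·16.1·0.54] = 844.85 + 420.79 = 1265.64.
Because errors are independent across components, Cov(Tᵢ,Tⱼ) = Cov(Xᵢ,Xⱼ); the off-diagonal part of the true-score variance is the same as above.
True-score variance = [24.2²·0.78 + 16.1²·0.91] + 420.79 = 692.68 + 420.79 = 1113.47.
Reliability = 1113.47 / 1265.64 = 0.8798.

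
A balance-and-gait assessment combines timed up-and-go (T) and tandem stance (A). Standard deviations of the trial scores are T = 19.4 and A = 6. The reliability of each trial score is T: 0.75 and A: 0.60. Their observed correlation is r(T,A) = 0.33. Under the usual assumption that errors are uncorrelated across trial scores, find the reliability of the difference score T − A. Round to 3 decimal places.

Var(T−A) = 19.4² + 6² − 2·19.4·6·0.33 = 412.36 − 76.824 = 335.536.
Under uncorrelated errors the observed covariances equal the true-score covariances, so only the own-variance terms attenuate.
True-score variance = [19.4²·0.75 + 6²·0.60] − 76.824 = 303.87 − 76.824 = 227.046.
Reliability = 227.046 / 335.536 = 0.677.

0.677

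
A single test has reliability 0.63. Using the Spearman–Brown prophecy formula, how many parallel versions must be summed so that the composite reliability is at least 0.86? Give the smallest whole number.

4

k ≥ ρ*(1−ρ₁)/(ρ₁(1−ρ*)) = 0.86·0.37 / (0.63·0.14) = 3.608.
Smallest integer k = 4.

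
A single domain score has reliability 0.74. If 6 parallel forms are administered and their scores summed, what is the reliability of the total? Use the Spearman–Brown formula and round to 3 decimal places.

0.945

ρ_k = kρ / (1 + (k−1)ρ) = 6·0.74 / (1 + 5·0.74) = 4.440 / 4.700 = 0.945.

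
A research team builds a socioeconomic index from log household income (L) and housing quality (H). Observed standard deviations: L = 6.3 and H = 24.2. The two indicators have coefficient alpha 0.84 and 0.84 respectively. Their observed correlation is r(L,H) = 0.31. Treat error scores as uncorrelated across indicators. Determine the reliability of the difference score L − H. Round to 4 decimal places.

0.8115

Var(L−H) = 6.3² + 24.2² − 2·6.3·24.2·0.31 = 625.33 − 94.5252 = 530.805.
Under uncorrelated errors the observed covariances equal the true-score covariances, so only the own-variance terms attenuate.
True-score variance = [6.3²·0.84 + 24.2²·0.84] − 94.5252 = 525.277 − 94.5252 = 430.752.
Reliability = 430.752 / 530.805 = 0.8115.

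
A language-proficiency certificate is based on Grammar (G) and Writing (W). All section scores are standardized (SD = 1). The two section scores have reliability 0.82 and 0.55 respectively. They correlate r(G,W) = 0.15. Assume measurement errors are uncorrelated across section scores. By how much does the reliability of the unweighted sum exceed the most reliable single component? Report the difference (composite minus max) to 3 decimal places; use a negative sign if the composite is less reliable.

Var(sum) = 2 + 0.3 = 2.3; true-score variance = 1.37 + 0.3 = 1.67; composite reliability = 0.7261.
Max component reliability = 0.8200.
Difference = 0.7261 − 0.8200 = -0.094.

-0.094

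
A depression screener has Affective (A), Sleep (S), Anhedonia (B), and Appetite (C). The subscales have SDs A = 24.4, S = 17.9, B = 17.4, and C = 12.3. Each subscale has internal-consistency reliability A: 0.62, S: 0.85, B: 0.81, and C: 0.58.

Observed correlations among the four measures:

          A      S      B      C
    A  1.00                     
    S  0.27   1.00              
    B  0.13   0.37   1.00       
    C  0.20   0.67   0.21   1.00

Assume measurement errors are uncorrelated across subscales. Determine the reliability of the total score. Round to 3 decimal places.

Var(A+S+B+C) = 24.4² + 17.9² + 17.4² + 12.3² + 2·[24.4·17.9·0.27 + 24.4·17.4·0.13 + 24.4·12.3·0.20 + 17.9·17.4·0.37 + 17.9·12.3·0.67 + 17.4·12.3·0.21] = 1369.82 + 1081.68 = 2451.5.
With uncorrelated errors the cross-covariances are all true-score covariance, so they carry over unchanged; only the diagonal terms shrink to ρᵢσᵢ².
True-score variance = [24.4²·0.62 + 17.9²·0.85 + 17.4²·0.81 + 12.3²·0.58] + 1081.68 = 974.455 + 1081.68 = 2056.14.
Reliability = 2056.14 / 2451.5 = 0.839.

0.839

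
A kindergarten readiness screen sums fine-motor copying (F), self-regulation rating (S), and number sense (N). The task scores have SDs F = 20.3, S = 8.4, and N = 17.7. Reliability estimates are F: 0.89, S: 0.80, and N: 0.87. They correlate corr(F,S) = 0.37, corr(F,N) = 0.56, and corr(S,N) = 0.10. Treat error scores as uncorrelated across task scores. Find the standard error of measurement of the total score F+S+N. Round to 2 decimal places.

10.01

Var(total) = 795.94 + 558.348 = 1354.29.
True-score variance = 695.77 + 558.348 = 1254.12, so reliability = 0.9260.
Error variance = 1354.29 − 1254.12 = 100.17; SEM = √100.17 = 10.01.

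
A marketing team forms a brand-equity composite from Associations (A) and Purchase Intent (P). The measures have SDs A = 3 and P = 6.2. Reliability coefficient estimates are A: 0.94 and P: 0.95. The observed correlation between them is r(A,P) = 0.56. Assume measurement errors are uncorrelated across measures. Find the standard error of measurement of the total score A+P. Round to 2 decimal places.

Var(total) = 47.44 + 20.832 = 68.272.
True-score variance = 44.978 + 20.832 = 65.81, so reliability = 0.9639.
Error variance = 68.272 − 65.81 = 2.462; SEM = √2.462 = 1.57.

1.57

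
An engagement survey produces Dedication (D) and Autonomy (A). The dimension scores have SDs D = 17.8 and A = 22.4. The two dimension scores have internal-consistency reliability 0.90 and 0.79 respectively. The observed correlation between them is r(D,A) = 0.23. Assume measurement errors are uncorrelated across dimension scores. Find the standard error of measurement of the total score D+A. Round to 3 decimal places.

Var(total) = 818.6 + 183.411 = 1002.01.
True-score variance = 681.546 + 183.411 = 864.958, so reliability = 0.8632.
Error variance = 1002.01 − 864.958 = 137.054; SEM = √137.054 = 11.707.

11.707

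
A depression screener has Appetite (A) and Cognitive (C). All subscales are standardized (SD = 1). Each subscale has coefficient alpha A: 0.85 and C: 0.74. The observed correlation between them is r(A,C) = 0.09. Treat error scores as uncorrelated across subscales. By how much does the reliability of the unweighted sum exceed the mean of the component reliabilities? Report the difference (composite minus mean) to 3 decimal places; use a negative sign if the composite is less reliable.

0.017

Var(sum) = 2 + 0.18 = 2.18; true-score variance = 1.59 + 0.18 = 1.77; composite reliability = 0.8119.
Mean component reliability = 0.7950.
Difference = 0.8119 − 0.7950 = 0.017.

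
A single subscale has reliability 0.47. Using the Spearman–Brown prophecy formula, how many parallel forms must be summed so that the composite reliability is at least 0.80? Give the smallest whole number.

k ≥ ρ*(1−ρ₁)/(ρ₁(1−ρ*)) = 0.80·0.53 / (0.47·0.20) = 4.511.
Smallest integer k = 5.

5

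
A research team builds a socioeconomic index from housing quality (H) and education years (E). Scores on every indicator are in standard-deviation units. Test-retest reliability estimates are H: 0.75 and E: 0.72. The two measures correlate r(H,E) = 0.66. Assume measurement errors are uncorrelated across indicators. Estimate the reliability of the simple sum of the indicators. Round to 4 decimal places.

0.8404

Var(H+E) = 2 + 2·[0.66] = 2 + 1.32 = 3.32.
Under uncorrelated errors the observed covariances equal the true-score covariances, so only the own-variance terms attenuate.
True-score variance = [0.75 + 0.72] + 1.32 = 1.47 + 1.32 = 2.79.
Reliability = 2.79 / 3.32 = 0.8404.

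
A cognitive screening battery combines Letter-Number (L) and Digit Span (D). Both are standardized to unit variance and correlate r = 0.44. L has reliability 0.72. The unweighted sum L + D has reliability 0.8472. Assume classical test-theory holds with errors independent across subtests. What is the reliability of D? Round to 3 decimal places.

Var(L+D) = 2 + 2·0.44 = 2.880.
True-score variance = ρ_L + ρ_D + 2·0.44, so 0.8472 = (0.72 + ρ_D + 0.88) / 2.880.
ρ_D = 0.8472·2.880 − 0.72 − 0.88 = 0.840.

0.840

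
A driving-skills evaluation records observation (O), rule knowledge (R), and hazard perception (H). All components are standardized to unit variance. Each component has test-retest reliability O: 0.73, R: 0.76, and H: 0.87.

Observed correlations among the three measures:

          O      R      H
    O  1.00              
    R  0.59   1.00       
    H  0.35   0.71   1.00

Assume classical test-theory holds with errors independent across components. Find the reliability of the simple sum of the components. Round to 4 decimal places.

Var(O+R+H) = 3 + 2·[0.59 + 0.35 + 0.71] = 3 + 3.3 = 6.3.
Because errors are independent across components, Cov(Tᵢ,Tⱼ) = Cov(Xᵢ,Xⱼ); the off-diagonal part of the true-score variance is the same as above.
True-score variance = [0.73 + 0.76 + 0.87] + 3.3 = 2.36 + 3.3 = 5.66.
Reliability = 5.66 / 6.3 = 0.8984.

0.8984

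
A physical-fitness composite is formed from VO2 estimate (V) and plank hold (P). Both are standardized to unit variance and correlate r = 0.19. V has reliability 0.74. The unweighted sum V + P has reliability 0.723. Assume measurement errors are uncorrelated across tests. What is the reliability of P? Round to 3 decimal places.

Var(V+P) = 2 + 2·0.19 = 2.380.
True-score variance = ρ_V + ρ_P + 2·0.19, so 0.723 = (0.74 + ρ_P + 0.38) / 2.380.
ρ_P = 0.723·2.380 − 0.74 − 0.38 = 0.601.

0.601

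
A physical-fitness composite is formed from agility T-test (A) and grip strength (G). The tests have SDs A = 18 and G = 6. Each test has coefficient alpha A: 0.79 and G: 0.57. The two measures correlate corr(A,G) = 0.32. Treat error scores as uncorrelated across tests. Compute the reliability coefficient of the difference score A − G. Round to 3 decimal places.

0.713

Var(A−G) = 18² + 6² − 2·18·6·0.32 = 360 − 69.12 = 290.88.
Under uncorrelated errors the observed covariances equal the true-score covariances, so only the own-variance terms attenuate.
True-score variance = [18²·0.79 + 6²·0.57] − 69.12 = 276.48 − 69.12 = 207.36.
Reliability = 207.36 / 290.88 = 0.713.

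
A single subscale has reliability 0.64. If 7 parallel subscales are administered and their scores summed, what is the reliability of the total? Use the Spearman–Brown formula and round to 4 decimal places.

ρ_k = kρ / (1 + (k−1)ρ) = 7·0.64 / (1 + 6·0.64) = 4.480 / 4.840 = 0.9256.

0.9256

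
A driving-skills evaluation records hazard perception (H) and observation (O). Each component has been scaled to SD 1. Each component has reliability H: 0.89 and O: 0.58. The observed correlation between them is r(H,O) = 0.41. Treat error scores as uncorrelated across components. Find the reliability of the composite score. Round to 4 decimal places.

Var(H+O) = 2 + 2·[0.41] = 2 + 0.82 = 2.82.
Under uncorrelated errors the observed covariances equal the true-score covariances, so only the own-variance terms attenuate.
True-score variance = [0.89 + 0.58] + 0.82 = 1.47 + 0.82 = 2.29.
Reliability = 2.29 / 2.82 = 0.8121.

0.8121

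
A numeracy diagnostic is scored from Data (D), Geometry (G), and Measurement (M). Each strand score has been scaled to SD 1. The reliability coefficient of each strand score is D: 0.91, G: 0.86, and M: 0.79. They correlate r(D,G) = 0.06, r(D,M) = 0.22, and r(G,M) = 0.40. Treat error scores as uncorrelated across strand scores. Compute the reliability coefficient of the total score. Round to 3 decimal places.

Var(D+G+M) = 3 + 2·[0.06 + 0.22 + 0.40] = 3 + 1.36 = 4.36.
With uncorrelated errors the cross-covariances are all true-score covariance, so they carry over unchanged; only the diagonal terms shrink to ρᵢσᵢ².
True-score variance = [0.91 + 0.86 + 0.79] + 1.36 = 2.56 + 1.36 = 3.92.
Reliability = 3.92 / 4.36 = 0.899.

0.899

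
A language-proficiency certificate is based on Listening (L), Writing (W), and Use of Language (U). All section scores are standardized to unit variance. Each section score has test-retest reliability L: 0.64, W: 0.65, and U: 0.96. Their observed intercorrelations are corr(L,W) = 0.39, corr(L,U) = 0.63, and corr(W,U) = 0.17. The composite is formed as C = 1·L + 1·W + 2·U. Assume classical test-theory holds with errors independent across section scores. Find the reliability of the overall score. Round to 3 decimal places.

0.913

Var(C) = 1 + 1 + 2² + 2·[0.39 + 2·0.63 + 2·0.17] = 6 + 3.98 = 9.98.
Because errors are independent across components, Cov(Tᵢ,Tⱼ) = Cov(Xᵢ,Xⱼ); the off-diagonal part of the true-score variance is the same as above.
True-score variance = [0.64 + 0.65 + 2²·0.96] + 3.98 = 5.13 + 3.98 = 9.11.
Reliability = 9.11 / 9.98 = 0.913.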